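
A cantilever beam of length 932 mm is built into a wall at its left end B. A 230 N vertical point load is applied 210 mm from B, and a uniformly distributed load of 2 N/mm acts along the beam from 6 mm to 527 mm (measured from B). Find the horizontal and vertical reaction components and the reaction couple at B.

B_x = 0, B_y = 1272 N, M_B = 326000 N·mm

Resultant of the distributed load: 2 × 521 = 1042 N at 266.5 mm from B.
ΣF_x = 0: B_x = 0.
ΣF_y = 0: B_y − 230 − 2·521 = 0 → B_y = 1272 N.
ΣM about B: M_B − 230·210 − (2·521)·266.5 = 0 → M_B = 326000 N·mm.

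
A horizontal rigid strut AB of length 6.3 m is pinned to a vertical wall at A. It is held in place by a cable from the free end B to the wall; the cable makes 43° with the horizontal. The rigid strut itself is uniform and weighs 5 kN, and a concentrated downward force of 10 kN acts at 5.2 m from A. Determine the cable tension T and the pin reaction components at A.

ΣM about A: T·sin43°·6.3 − 5·3.15 − 10·5.2 = 0 → T = 67.75/(6.3·0.681998) = 15.7683 ≈ 15.77 kN.
ΣF_x = 0: A_x − T·cos43° = 0 → A_x = 15.7683 × 0.731354 = 11.53 kN.
ΣF_y = 0: A_y + T·sin43° − 5 − 10 = 0 → A_y = 15 − 15.7683 × 0.681998 = 4.246 kN.

T = 15.77 kN, A_x = 11.53 kN, A_y = 4.246 kN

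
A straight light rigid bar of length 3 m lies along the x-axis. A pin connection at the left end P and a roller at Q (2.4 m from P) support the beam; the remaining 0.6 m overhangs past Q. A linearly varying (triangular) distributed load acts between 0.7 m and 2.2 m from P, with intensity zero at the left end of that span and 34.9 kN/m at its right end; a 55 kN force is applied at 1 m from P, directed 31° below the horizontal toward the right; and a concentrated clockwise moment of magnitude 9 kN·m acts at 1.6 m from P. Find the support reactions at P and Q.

Resultant of the triangular load: ½ × 34.9 × 1.5 = 26.175 kN, acting at 1.7 m from P (one-third of the span from the peak).
ΣM about P: Q_y·2.4 − (½·34.9·1.5)·1.7 − 55·sin31°·1 − 9 = 0 → Q_y = 81.8246/2.4 = 34.0936 ≈ 34.09 kN.
ΣF_y = 0: P_y + 34.0936 − ½·34.9·1.5 − 55·sin31° = 0 → P_y = 20.41 kN.
ΣF_x = 0: P_x + 55·cos31° = 0 → P_x = -47.14 kN.

P_x = -47.14 kN, P_y = 20.41 kN, Q_y = 34.09 kN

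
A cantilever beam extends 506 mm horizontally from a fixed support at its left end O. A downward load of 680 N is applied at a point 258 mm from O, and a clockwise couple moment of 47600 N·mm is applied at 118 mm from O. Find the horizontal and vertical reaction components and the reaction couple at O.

O_x = 0, O_y = 680.0 N, M_O = 223000 N·mm

ΣF_x = 0: O_x = 0.
ΣF_y = 0: O_y − 680 = 0 → O_y = 680.0 N.
ΣM about O: M_O − 680·258 − 47600 = 0 → M_O = 223000 N·mm.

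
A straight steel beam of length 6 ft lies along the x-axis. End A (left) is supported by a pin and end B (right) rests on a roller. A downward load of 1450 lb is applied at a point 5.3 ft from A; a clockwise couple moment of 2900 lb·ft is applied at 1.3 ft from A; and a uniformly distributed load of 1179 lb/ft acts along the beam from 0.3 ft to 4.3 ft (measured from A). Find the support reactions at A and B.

A_x = 0, A_y = 2594 lb, B_y = 3572 lb

Resultant of the distributed load: 1179 × 4 = 4716 lb at 2.3 ft from A.
ΣM about A: B_y·6 − 1450·5.3 − 2900 − (1179·4)·2.3 = 0 → B_y = 21431.8/6 = 3571.97 ≈ 3572 lb.
ΣF_y = 0: A_y + 3571.97 − 1450 − 1179·4 = 0 → A_y = 2594 lb.
ΣF_x = 0: no horizontal applied forces, so A_x = 0.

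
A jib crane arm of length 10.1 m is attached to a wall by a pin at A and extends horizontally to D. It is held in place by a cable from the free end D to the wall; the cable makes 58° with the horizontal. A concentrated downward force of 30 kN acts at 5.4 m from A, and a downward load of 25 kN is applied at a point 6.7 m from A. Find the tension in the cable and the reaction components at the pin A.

T = 38.47 kN, A_x = 20.39 kN, A_y = 22.38 kN

ΣM about A: T·sin58°·10.1 − 30·5.4 − 25·6.7 = 0 → T = 329.5/(10.1·0.848048) = 38.4692 ≈ 38.47 kN.
ΣF_x = 0: A_x − T·cos58° = 0 → A_x = 38.4692 × 0.529919 = 20.39 kN.
ΣF_y = 0: A_y + T·sin58° − 30 − 25 = 0 → A_y = 55 − 38.4692 × 0.848048 = 22.38 kN.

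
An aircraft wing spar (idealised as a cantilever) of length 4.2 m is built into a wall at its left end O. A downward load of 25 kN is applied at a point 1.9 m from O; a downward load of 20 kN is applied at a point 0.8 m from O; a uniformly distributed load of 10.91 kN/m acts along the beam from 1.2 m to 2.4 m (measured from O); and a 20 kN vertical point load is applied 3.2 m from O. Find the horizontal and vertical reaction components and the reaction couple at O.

O_x = 0, O_y = 78.09 kN, M_O = 151.1 kN·m

Resultant of the distributed load: 10.91 × 1.2 = 13.092 kN at 1.8 m from O.
ΣF_x = 0: O_x = 0.
ΣF_y = 0: O_y − 25 − 20 − 10.91·1.2 − 20 = 0 → O_y = 78.09 kN.
ΣM about O: M_O − 25·1.9 − 20·0.8 − (10.91·1.2)·1.8 − 20·3.2 = 0 → M_O = 151.1 kN·m.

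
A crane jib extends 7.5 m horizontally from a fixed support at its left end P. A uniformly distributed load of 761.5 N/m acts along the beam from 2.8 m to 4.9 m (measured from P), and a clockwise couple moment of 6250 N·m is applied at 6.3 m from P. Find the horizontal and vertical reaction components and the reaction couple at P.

P_x = 0, P_y = 1599 N, M_P = 12410 N·m

Resultant of the distributed load: 761.5 × 2.1 = 1599.15 N at 3.85 m from P.
ΣF_x = 0: P_x = 0.
ΣF_y = 0: P_y − 761.5·2.1 = 0 → P_y = 1599 N.
ΣM about P: M_P − (761.5·2.1)·3.85 − 6250 = 0 → M_P = 12410 N·m.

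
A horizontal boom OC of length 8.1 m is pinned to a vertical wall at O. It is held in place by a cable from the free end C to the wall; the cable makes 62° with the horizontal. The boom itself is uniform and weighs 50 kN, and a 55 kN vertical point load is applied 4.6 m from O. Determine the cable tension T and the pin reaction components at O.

T = 63.69 kN, O_x = 29.90 kN, O_y = 48.77 kN

ΣM about O: T·sin62°·8.1 − 50·4.05 − 55·4.6 = 0 → T = 455.5/(8.1·0.882948) = 63.6896 ≈ 63.69 kN.
ΣF_x = 0: O_x − T·cos62° = 0 → O_x = 63.6896 × 0.469472 = 29.90 kN.
ΣF_y = 0: O_y + T·sin62° − 50 − 55 = 0 → O_y = 105 − 63.6896 × 0.882948 = 48.77 kN.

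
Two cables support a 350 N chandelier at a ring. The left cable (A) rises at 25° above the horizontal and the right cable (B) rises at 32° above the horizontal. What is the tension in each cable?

T_A = 353.9 N, T_B = 378.2 N

ΣF_x = 0: −T_A·cos25° + T_B·cos32° = 0 → T_B = 1.0687·T_A.
ΣF_y = 0: T_A·sin25° + T_B·sin32° = 350.
Substitute: T_A·(0.422618 + 1.0687·0.529919) = 350 → T_A = 353.913 ≈ 353.9 N.
Then T_B = 1.0687 × 353.913 = 378.2 N.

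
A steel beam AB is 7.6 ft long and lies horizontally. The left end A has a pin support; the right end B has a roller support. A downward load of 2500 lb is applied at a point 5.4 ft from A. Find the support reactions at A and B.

A_x = 0, A_y = 723.7 lb, B_y = 1776 lb

ΣM about A: B_y·7.6 − 2500·5.4 = 0 → B_y = 13500/7.6 = 1776.32 ≈ 1776 lb.
ΣF_y = 0: A_y + 1776.32 − 2500 = 0 → A_y = 723.7 lb.
ΣF_x = 0: no horizontal applied forces, so A_x = 0.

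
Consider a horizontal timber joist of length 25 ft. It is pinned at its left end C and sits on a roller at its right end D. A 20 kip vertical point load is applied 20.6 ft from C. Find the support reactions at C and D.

Taking moments about C: D_y·25 − 20·20.6 = 0 → D_y = 412/25 = 16.48 kip.
ΣF_y = 0: C_y + 16.48 − 20 = 0 → C_y = 3.520 kip.
ΣF_x = 0: no horizontal applied forces, so C_x = 0.

C_x = 0, C_y = 3.520 kip, D_y = 16.48 kip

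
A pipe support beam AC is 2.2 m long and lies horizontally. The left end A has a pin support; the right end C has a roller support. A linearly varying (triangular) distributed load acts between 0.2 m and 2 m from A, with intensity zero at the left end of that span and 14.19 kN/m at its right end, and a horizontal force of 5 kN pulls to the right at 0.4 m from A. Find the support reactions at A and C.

A_x = -5.000 kN, A_y = 4.644 kN, C_y = 8.127 kN

Resultant of the triangular load: ½ × 14.19 × 1.8 = 12.771 kN, acting at 1.4 m from A (one-third of the span from the peak).
Moments about A: C_y·2.2 − (½·14.19·1.8)·1.4 = 0 → C_y = 17.8794/2.2 = 8.127 kN.
ΣF_y = 0: A_y + 8.127 − ½·14.19·1.8 = 0 → A_y = 4.644 kN.
ΣF_x = 0: A_x + 5 = 0 → A_x = -5.000 kN.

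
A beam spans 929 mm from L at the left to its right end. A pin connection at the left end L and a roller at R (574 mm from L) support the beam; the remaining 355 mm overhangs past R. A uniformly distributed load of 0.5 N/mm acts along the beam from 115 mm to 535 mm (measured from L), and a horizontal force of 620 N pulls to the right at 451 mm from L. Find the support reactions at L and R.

L_x = -620.0 N, L_y = 91.10 N, R_y = 118.9 N

Resultant of the distributed load: 0.5 × 420 = 210 N at 325 mm from L.
Taking moments about L: R_y·574 − (0.5·420)·325 = 0 → R_y = 68250/574 = 118.902 ≈ 118.9 N.
ΣF_y = 0: L_y + 118.902 − 0.5·420 = 0 → L_y = 91.10 N.
ΣF_x = 0: L_x + 620 = 0 → L_x = -620.0 N.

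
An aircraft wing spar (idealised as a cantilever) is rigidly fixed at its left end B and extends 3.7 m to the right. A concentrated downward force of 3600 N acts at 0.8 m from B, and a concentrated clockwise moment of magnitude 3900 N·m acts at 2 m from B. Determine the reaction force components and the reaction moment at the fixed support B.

B_x = 0, B_y = 3600 N, M_B = 6780 N·m

ΣF_x = 0: B_x = 0.
ΣF_y = 0: B_y − 3600 = 0 → B_y = 3600 N.
ΣM about B: M_B − 3600·0.8 − 3900 = 0 → M_B = 6780 N·m.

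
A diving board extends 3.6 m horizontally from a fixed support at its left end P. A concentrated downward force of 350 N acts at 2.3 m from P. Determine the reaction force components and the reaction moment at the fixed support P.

P_x = 0, P_y = 350.0 N, M_P = 805.0 N·m

ΣF_x = 0: P_x = 0.
ΣF_y = 0: P_y − 350 = 0 → P_y = 350.0 N.
ΣM about P: M_P − 350·2.3 = 0 → M_P = 805.0 N·m.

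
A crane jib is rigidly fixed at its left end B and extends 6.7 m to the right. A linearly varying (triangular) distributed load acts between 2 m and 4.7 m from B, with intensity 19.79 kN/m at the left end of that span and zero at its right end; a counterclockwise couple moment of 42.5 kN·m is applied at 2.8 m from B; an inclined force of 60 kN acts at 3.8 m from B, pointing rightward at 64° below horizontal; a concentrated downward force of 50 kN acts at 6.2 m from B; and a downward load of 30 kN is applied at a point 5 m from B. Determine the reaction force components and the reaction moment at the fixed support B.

B_x = -26.30 kN, B_y = 160.6 kN, M_B = 699.9 kN·m

Resultant of the triangular load: ½ × 19.79 × 2.7 = 26.7165 kN, acting at 2.9 m from B (one-third of the span from the peak).
ΣF_x = 0: B_x + 60·cos64° = 0 → B_x = -26.30 kN.
ΣF_y = 0: B_y − ½·19.79·2.7 − 60·sin64° − 50 − 30 = 0 → B_y = 160.6 kN.
ΣM about B: M_B − (½·19.79·2.7)·2.9 + 42.5 − 60·sin64°·3.8 − 50·6.2 − 30·5 = 0 → M_B = 699.9 kN·m.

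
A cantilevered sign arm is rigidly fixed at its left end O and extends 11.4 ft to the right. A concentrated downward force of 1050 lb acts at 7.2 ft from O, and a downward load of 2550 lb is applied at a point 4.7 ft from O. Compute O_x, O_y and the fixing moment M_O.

ΣF_x = 0: O_x = 0.
ΣF_y = 0: O_y − 1050 − 2550 = 0 → O_y = 3600 lb.
ΣM about O: M_O − 1050·7.2 − 2550·4.7 = 0 → M_O = 19540 lb·ft.

O_x = 0, O_y = 3600 lb, M_O = 19540 lb·ft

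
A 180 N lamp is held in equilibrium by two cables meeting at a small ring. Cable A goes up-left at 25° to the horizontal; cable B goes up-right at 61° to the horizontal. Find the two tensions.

T_A = 87.48 N, T_B = 163.5 N

ΣF_x = 0: −T_A·cos25° + T_B·cos61° = 0 → T_B = 1.86941·T_A.
ΣF_y = 0: T_A·sin25° + T_B·sin61° = 180.
Substitute: T_A·(0.422618 + 1.86941·0.87462) = 180 → T_A = 87.4788 ≈ 87.48 N.
Then T_B = 1.86941 × 87.4788 = 163.5 N.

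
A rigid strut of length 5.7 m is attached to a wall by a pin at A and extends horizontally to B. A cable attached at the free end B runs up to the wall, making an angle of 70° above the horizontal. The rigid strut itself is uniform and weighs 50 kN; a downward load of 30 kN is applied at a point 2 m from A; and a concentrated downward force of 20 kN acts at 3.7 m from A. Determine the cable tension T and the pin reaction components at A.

T = 51.62 kN, A_x = 17.66 kN, A_y = 51.49 kN

ΣM about A: T·sin70°·5.7 − 50·2.85 − 30·2 − 20·3.7 = 0 → T = 276.5/(5.7·0.939693) = 51.6219 ≈ 51.62 kN.
ΣF_x = 0: A_x − T·cos70° = 0 → A_x = 51.6219 × 0.34202 = 17.66 kN.
ΣF_y = 0: A_y + T·sin70° − 50 − 30 − 20 = 0 → A_y = 100 − 51.6219 × 0.939693 = 51.49 kN.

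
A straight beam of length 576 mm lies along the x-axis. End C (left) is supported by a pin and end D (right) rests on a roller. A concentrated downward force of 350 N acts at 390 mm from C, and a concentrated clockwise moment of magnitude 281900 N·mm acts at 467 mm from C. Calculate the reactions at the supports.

Moments about C: D_y·576 − 350·390 − 281900 = 0 → D_y = 418400/576 = 726.389 ≈ 726.4 N.
ΣF_y = 0: C_y + 726.389 − 350 = 0 → C_y = -376.4 N.
ΣF_x = 0: no horizontal applied forces, so C_x = 0.

C_x = 0, C_y = -376.4 N, D_y = 726.4 N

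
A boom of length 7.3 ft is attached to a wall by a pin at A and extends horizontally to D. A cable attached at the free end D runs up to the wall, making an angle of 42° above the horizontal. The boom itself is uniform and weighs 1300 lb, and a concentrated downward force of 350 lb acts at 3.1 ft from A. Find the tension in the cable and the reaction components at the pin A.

ΣM about A: T·sin42°·7.3 − 1300·3.65 − 350·3.1 = 0 → T = 5830/(7.3·0.669131) = 1193.53 ≈ 1194 lb.
ΣF_x = 0: A_x − T·cos42° = 0 → A_x = 1193.53 × 0.743145 = 887.0 lb.
ΣF_y = 0: A_y + T·sin42° − 1300 − 350 = 0 → A_y = 1650 − 1193.53 × 0.669131 = 851.4 lb.

T = 1194 lb, A_x = 887.0 lb, A_y = 851.4 lb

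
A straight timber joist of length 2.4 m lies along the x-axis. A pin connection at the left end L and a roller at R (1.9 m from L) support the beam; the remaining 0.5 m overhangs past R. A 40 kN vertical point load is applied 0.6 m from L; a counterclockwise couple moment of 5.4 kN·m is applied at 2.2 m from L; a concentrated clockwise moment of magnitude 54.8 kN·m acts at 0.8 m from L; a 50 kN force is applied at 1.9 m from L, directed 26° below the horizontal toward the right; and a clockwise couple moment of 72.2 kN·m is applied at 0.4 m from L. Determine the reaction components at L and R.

Taking moments about L: R_y·1.9 − 40·0.6 + 5.4 − 54.8 − 50·sin26°·1.9 − 72.2 = 0 → R_y = 187.245/1.9 = 98.55 kN.
ΣF_y = 0: L_y + 98.55 − 40 − 50·sin26° = 0 → L_y = -36.63 kN.
ΣF_x = 0: L_x + 50·cos26° = 0 → L_x = -44.94 kN.

L_x = -44.94 kN, L_y = -36.63 kN, R_y = 98.55 kN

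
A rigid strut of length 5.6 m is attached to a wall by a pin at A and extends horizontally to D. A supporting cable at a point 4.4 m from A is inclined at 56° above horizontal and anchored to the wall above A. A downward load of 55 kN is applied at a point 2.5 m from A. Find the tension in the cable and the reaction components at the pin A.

ΣM about A: T·sin56°·4.4 − 55·2.5 = 0 → T = 137.5/(4.4·0.829038) = 37.6943 ≈ 37.69 kN.
ΣF_x = 0: A_x − T·cos56° = 0 → A_x = 37.6943 × 0.559193 = 21.08 kN.
ΣF_y = 0: A_y + T·sin56° − 55 = 0 → A_y = 55 − 37.6943 × 0.829038 = 23.75 kN.

T = 37.69 kN, A_x = 21.08 kN, A_y = 23.75 kN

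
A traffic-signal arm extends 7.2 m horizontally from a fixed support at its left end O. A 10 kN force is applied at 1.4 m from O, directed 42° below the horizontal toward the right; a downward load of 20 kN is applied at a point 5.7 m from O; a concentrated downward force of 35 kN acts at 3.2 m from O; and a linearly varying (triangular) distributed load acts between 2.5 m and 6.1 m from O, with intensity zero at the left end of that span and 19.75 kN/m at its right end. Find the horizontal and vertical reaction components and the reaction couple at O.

O_x = -7.431 kN, O_y = 97.24 kN, M_O = 409.6 kN·m

Resultant of the triangular load: ½ × 19.75 × 3.6 = 35.55 kN, acting at 4.9 m from O (one-third of the span from the peak).
ΣF_x = 0: O_x + 10·cos42° = 0 → O_x = -7.431 kN.
ΣF_y = 0: O_y − 10·sin42° − 20 − 35 − ½·19.75·3.6 = 0 → O_y = 97.24 kN.
ΣM about O: M_O − 10·sin42°·1.4 − 20·5.7 − 35·3.2 − (½·19.75·3.6)·4.9 = 0 → M_O = 409.6 kN·m.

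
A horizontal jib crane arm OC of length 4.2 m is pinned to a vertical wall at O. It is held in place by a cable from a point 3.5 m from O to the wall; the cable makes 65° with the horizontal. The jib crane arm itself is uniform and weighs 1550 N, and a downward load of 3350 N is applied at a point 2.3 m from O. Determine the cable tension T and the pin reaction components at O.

ΣM about O: T·sin65°·3.5 − 1550·2.1 − 3350·2.3 = 0 → T = 10960/(3.5·0.906308) = 3455.15 ≈ 3455 N.
ΣF_x = 0: O_x − T·cos65° = 0 → O_x = 3455.15 × 0.422618 = 1460 N.
ΣF_y = 0: O_y + T·sin65° − 1550 − 3350 = 0 → O_y = 4900 − 3455.15 × 0.906308 = 1769 N.

T = 3455 N, O_x = 1460 N, O_y = 1769 N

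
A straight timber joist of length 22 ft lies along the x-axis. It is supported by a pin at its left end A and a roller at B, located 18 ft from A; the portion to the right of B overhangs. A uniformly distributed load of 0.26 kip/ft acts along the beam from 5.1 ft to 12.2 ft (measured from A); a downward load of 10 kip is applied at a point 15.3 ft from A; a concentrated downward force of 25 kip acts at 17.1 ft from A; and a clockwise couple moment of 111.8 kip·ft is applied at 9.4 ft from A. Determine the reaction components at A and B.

A_x = 0, A_y = -2.502 kip, B_y = 39.35 kip

Resultant of the distributed load: 0.26 × 7.1 = 1.846 kip at 8.65 ft from A.
ΣM about A: B_y·18 − (0.26·7.1)·8.65 − 10·15.3 − 25·17.1 − 111.8 = 0 → B_y = 708.2679/18 = 39.3482 ≈ 39.35 kip.
ΣF_y = 0: A_y + 39.3482 − 0.26·7.1 − 10 − 25 = 0 → A_y = -2.502 kip.
ΣF_x = 0: no horizontal applied forces, so A_x = 0.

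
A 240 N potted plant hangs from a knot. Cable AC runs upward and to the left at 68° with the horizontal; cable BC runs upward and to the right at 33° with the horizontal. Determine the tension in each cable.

ΣF_x = 0: −T_AC·cos68° + T_BC·cos33° = 0 → T_BC = 0.446667·T_AC.
ΣF_y = 0: T_AC·sin68° + T_BC·sin33° = 240.
Substitute: T_AC·(0.927184 + 0.446667·0.544639) = 240 → T_AC = 205.048 ≈ 205.0 N.
Then T_BC = 0.446667 × 205.048 = 91.59 N.

T_AC = 205.0 N, T_BC = 91.59 N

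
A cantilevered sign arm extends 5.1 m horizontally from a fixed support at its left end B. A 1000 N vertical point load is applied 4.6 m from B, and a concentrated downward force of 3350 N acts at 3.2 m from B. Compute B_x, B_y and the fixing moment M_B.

B_x = 0, B_y = 4350 N, M_B = 15320 N·m

ΣF_x = 0: B_x = 0.
ΣF_y = 0: B_y − 1000 − 3350 = 0 → B_y = 4350 N.
ΣM about B: M_B − 1000·4.6 − 3350·3.2 = 0 → M_B = 15320 N·m.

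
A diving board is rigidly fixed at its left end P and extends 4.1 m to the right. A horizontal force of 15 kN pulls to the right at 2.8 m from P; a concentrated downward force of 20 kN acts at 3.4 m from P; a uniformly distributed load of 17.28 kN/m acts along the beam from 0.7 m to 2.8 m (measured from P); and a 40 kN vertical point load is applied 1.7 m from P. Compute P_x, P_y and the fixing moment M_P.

Resultant of the distributed load: 17.28 × 2.1 = 36.288 kN at 1.75 m from P.
ΣF_x = 0: P_x + 15 = 0 → P_x = -15.00 kN.
ΣF_y = 0: P_y − 20 − 17.28·2.1 − 40 = 0 → P_y = 96.29 kN.
ΣM about P: M_P − 20·3.4 − (17.28·2.1)·1.75 − 40·1.7 = 0 → M_P = 199.5 kN·m.

P_x = -15.00 kN, P_y = 96.29 kN, M_P = 199.5 kN·m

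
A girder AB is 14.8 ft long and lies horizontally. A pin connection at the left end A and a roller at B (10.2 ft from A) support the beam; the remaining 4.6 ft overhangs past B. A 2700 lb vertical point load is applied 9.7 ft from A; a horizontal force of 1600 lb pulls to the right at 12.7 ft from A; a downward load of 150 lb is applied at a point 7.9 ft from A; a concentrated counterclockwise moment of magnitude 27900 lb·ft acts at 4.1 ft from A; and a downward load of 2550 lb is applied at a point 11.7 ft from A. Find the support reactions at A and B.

Moments about A: B_y·10.2 − 2700·9.7 − 150·7.9 + 27900 − 2550·11.7 = 0 → B_y = 29310/10.2 = 2873.53 ≈ 2874 lb.
ΣF_y = 0: A_y + 2873.53 − 2700 − 150 − 2550 = 0 → A_y = 2526 lb.
ΣF_x = 0: A_x + 1600 = 0 → A_x = -1600 lb.

A_x = -1600 lb, A_y = 2526 lb, B_y = 2874 lb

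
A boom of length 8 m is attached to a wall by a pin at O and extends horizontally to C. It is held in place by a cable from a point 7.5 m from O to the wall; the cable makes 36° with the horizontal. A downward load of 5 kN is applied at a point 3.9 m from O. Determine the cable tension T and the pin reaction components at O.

ΣM about O: T·sin36°·7.5 − 5·3.9 = 0 → T = 19.5/(7.5·0.587785) = 4.42339 ≈ 4.423 kN.
ΣF_x = 0: O_x − T·cos36° = 0 → O_x = 4.42339 × 0.809017 = 3.579 kN.
ΣF_y = 0: O_y + T·sin36° − 5 = 0 → O_y = 5 − 4.42339 × 0.587785 = 2.400 kN.

T = 4.423 kN, O_x = 3.579 kN, O_y = 2.400 kN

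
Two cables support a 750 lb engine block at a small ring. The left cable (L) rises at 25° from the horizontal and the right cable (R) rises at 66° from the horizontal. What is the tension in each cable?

T_L = 305.1 lb, T_R = 679.8 lb

ΣF_x = 0: −T_L·cos25° + T_R·cos66° = 0 → T_R = 2.22824·T_L.
ΣF_y = 0: T_L·sin25° + T_R·sin66° = 750.
Substitute: T_L·(0.422618 + 2.22824·0.913545) = 750 → T_L = 305.099 ≈ 305.1 lb.
Then T_R = 2.22824 × 305.099 = 679.8 lb.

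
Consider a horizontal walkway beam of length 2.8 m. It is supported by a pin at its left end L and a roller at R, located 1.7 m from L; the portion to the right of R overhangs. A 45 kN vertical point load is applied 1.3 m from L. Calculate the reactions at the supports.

Moments about L: R_y·1.7 − 45·1.3 = 0 → R_y = 58.5/1.7 = 34.4118 ≈ 34.41 kN.
ΣF_y = 0: L_y + 34.4118 − 45 = 0 → L_y = 10.59 kN.
ΣF_x = 0: no horizontal applied forces, so L_x = 0.

L_x = 0, L_y = 10.59 kN, R_y = 34.41 kN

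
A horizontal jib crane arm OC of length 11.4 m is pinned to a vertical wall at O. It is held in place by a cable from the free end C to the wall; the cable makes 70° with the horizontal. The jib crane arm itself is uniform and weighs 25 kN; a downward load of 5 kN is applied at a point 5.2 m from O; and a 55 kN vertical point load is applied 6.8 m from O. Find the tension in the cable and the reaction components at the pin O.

T = 50.64 kN, O_x = 17.32 kN, O_y = 37.41 kN

ΣM about O: T·sin70°·11.4 − 25·5.7 − 5·5.2 − 55·6.8 = 0 → T = 542.5/(11.4·0.939693) = 50.6418 ≈ 50.64 kN.
ΣF_x = 0: O_x − T·cos70° = 0 → O_x = 50.6418 × 0.34202 = 17.32 kN.
ΣF_y = 0: O_y + T·sin70° − 25 − 5 − 55 = 0 → O_y = 85 − 50.6418 × 0.939693 = 37.41 kN.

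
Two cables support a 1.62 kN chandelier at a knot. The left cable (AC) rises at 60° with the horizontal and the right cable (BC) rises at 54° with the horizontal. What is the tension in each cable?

T_AC = 1.042 kN, T_BC = 0.8867 kN

ΣF_x = 0: −T_AC·cos60° + T_BC·cos54° = 0 → T_BC = 0.850651·T_AC.
ΣF_y = 0: T_AC·sin60° + T_BC·sin54° = 1.62.
Substitute: T_AC·(0.866025 + 0.850651·0.809017) = 1.62 → T_AC = 1.04233 ≈ 1.042 kN.
Then T_BC = 0.850651 × 1.04233 = 0.8867 kN.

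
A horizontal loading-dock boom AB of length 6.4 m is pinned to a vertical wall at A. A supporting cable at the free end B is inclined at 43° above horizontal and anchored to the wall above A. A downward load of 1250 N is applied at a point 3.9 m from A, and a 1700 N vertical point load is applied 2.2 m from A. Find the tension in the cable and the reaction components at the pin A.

ΣM about A: T·sin43°·6.4 − 1250·3.9 − 1700·2.2 = 0 → T = 8615/(6.4·0.681998) = 1973.75 ≈ 1974 N.
ΣF_x = 0: A_x − T·cos43° = 0 → A_x = 1973.75 × 0.731354 = 1444 N.
ΣF_y = 0: A_y + T·sin43° − 1250 − 1700 = 0 → A_y = 2950 − 1973.75 × 0.681998 = 1604 N.

T = 1974 N, A_x = 1444 N, A_y = 1604 N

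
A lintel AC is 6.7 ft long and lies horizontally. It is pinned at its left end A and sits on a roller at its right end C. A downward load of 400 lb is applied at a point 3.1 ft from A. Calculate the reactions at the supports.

A_x = 0, A_y = 214.9 lb, C_y = 185.1 lb

Moments about A: C_y·6.7 − 400·3.1 = 0 → C_y = 1240/6.7 = 185.075 ≈ 185.1 lb.
ΣF_y = 0: A_y + 185.075 − 400 = 0 → A_y = 214.9 lb.
ΣF_x = 0: no horizontal applied forces, so A_x = 0.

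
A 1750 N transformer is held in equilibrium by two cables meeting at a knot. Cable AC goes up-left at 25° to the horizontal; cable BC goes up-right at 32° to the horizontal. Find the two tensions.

T_AC = 1770 N, T_BC = 1891 N

ΣF_x = 0: −T_AC·cos25° + T_BC·cos32° = 0 → T_BC = 1.0687·T_AC.
ΣF_y = 0: T_AC·sin25° + T_BC·sin32° = 1750.
Substitute: T_AC·(0.422618 + 1.0687·0.529919) = 1750 → T_AC = 1769.57 ≈ 1770 N.
Then T_BC = 1.0687 × 1769.57 = 1891 N.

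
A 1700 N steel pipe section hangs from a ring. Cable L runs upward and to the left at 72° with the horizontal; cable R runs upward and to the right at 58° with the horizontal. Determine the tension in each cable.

ΣF_x = 0: −T_L·cos72° + T_R·cos58° = 0 → T_R = 0.58314·T_L.
ΣF_y = 0: T_L·sin72° + T_R·sin58° = 1700.
Substitute: T_L·(0.951057 + 0.58314·0.848048) = 1700 → T_L = 1175.99 ≈ 1176 N.
Then T_R = 0.58314 × 1175.99 = 685.8 N.

T_L = 1176 N, T_R = 685.8 N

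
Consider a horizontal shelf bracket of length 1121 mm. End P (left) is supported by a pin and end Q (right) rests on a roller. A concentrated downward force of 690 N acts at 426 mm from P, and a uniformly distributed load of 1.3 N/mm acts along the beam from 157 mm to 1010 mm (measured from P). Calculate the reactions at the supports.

Resultant of the distributed load: 1.3 × 853 = 1108.9 N at 583.5 mm from P.
ΣM about P: Q_y·1121 − 690·426 − (1.3·853)·583.5 = 0 → Q_y = 940983.15/1121 = 839.414 ≈ 839.4 N.
ΣF_y = 0: P_y + 839.414 − 690 − 1.3·853 = 0 → P_y = 959.5 N.
ΣF_x = 0: no horizontal applied forces, so P_x = 0.

P_x = 0, P_y = 959.5 N, Q_y = 839.4 N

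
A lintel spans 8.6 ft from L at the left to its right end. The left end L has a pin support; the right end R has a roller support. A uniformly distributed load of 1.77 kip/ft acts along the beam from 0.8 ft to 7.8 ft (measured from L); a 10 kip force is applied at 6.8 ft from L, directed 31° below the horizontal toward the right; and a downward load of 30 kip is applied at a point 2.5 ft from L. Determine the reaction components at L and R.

L_x = -8.572 kip, L_y = 28.55 kip, R_y = 18.99 kip

Resultant of the distributed load: 1.77 × 7 = 12.39 kip at 4.3 ft from L.
ΣM about L: R_y·8.6 − (1.77·7)·4.3 − 10·sin31°·6.8 − 30·2.5 = 0 → R_y = 163.3/8.6 = 18.9884 ≈ 18.99 kip.
ΣF_y = 0: L_y + 18.9884 − 1.77·7 − 10·sin31° − 30 = 0 → L_y = 28.55 kip.
ΣF_x = 0: L_x + 10·cos31° = 0 → L_x = -8.572 kip.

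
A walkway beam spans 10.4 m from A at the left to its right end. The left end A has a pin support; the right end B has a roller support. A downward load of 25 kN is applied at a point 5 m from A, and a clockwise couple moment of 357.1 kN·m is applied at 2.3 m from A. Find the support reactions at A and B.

A_x = 0, A_y = -21.36 kN, B_y = 46.36 kN

ΣM about A: B_y·10.4 − 25·5 − 357.1 = 0 → B_y = 482.1/10.4 = 46.3558 ≈ 46.36 kN.
ΣF_y = 0: A_y + 46.3558 − 25 = 0 → A_y = -21.36 kN.
ΣF_x = 0: no horizontal applied forces, so A_x = 0.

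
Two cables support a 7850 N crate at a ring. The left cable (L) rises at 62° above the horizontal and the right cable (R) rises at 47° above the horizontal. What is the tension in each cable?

T_L = 5662 N, T_R = 3898 N

ΣF_x = 0: −T_L·cos62° + T_R·cos47° = 0 → T_R = 0.688376·T_L.
ΣF_y = 0: T_L·sin62° + T_R·sin47° = 7850.
Substitute: T_L·(0.882948 + 0.688376·0.731354) = 7850 → T_L = 5662.17 ≈ 5662 N.
Then T_R = 0.688376 × 5662.17 = 3898 N.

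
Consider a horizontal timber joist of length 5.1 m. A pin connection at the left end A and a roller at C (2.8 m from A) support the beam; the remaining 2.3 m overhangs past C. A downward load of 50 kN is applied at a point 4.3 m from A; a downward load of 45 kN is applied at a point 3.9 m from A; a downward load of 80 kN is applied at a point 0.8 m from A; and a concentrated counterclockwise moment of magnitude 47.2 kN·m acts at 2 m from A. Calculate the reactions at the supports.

A_x = 0, A_y = 29.54 kN, C_y = 145.5 kN

Taking moments about A: C_y·2.8 − 50·4.3 − 45·3.9 − 80·0.8 + 47.2 = 0 → C_y = 407.3/2.8 = 145.464 ≈ 145.5 kN.
ΣF_y = 0: A_y + 145.464 − 50 − 45 − 80 = 0 → A_y = 29.54 kN.
ΣF_x = 0: no horizontal applied forces, so A_x = 0.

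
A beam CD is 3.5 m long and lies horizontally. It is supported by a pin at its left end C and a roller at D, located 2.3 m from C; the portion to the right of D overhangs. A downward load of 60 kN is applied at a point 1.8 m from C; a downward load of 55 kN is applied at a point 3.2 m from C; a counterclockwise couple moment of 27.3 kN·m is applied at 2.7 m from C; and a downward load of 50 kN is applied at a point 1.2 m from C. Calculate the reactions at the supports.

ΣM about C: D_y·2.3 − 60·1.8 − 55·3.2 + 27.3 − 50·1.2 = 0 → D_y = 316.7/2.3 = 137.696 ≈ 137.7 kN.
ΣF_y = 0: C_y + 137.696 − 60 − 55 − 50 = 0 → C_y = 27.30 kN.
ΣF_x = 0: no horizontal applied forces, so C_x = 0.

C_x = 0, C_y = 27.30 kN, D_y = 137.7 kN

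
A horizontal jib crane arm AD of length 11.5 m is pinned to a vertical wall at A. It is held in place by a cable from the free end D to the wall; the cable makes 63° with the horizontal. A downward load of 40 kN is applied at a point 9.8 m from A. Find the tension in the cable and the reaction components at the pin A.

T = 38.26 kN, A_x = 17.37 kN, A_y = 5.913 kN

ΣM about A: T·sin63°·11.5 − 40·9.8 = 0 → T = 392/(11.5·0.891007) = 38.2567 ≈ 38.26 kN.
ΣF_x = 0: A_x − T·cos63° = 0 → A_x = 38.2567 × 0.45399 = 17.37 kN.
ΣF_y = 0: A_y + T·sin63° − 40 = 0 → A_y = 40 − 38.2567 × 0.891007 = 5.913 kN.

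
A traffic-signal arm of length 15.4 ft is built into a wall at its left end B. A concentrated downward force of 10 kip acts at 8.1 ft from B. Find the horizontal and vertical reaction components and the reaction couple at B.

ΣF_x = 0: B_x = 0.
ΣF_y = 0: B_y − 10 = 0 → B_y = 10.00 kip.
ΣM about B: M_B − 10·8.1 = 0 → M_B = 81.00 kip·ft.

B_x = 0, B_y = 10.00 kip, M_B = 81.00 kip·ft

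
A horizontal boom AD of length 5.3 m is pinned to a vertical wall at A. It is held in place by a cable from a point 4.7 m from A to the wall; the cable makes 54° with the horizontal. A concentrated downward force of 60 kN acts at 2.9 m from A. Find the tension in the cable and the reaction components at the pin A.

T = 45.76 kN, A_x = 26.90 kN, A_y = 22.98 kN

ΣM about A: T·sin54°·4.7 − 60·2.9 = 0 → T = 174/(4.7·0.809017) = 45.7608 ≈ 45.76 kN.
ΣF_x = 0: A_x − T·cos54° = 0 → A_x = 45.7608 × 0.587785 = 26.90 kN.
ΣF_y = 0: A_y + T·sin54° − 60 = 0 → A_y = 60 − 45.7608 × 0.809017 = 22.98 kN.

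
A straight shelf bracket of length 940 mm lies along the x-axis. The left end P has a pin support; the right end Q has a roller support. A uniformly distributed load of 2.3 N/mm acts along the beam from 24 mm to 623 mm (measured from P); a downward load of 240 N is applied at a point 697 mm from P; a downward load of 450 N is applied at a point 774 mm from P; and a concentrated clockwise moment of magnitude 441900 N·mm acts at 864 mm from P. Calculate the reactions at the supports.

P_x = 0, P_y = 575.0 N, Q_y = 1493 N

Resultant of the distributed load: 2.3 × 599 = 1377.7 N at 323.5 mm from P.
ΣM about P: Q_y·940 − (2.3·599)·323.5 − 240·697 − 450·774 − 441900 = 0 → Q_y = 1403165.95/940 = 1492.73 ≈ 1493 N.
ΣF_y = 0: P_y + 1492.73 − 2.3·599 − 240 − 450 = 0 → P_y = 575.0 N.
ΣF_x = 0: no horizontal applied forces, so P_x = 0.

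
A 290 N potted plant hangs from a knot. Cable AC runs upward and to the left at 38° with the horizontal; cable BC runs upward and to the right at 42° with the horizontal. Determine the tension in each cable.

ΣF_x = 0: −T_AC·cos38° + T_BC·cos42° = 0 → T_BC = 1.06037·T_AC.
ΣF_y = 0: T_AC·sin38° + T_BC·sin42° = 290.
Substitute: T_AC·(0.615661 + 1.06037·0.669131) = 290 → T_AC = 218.837 ≈ 218.8 N.
Then T_BC = 1.06037 × 218.837 = 232.0 N.

T_AC = 218.8 N, T_BC = 232.0 N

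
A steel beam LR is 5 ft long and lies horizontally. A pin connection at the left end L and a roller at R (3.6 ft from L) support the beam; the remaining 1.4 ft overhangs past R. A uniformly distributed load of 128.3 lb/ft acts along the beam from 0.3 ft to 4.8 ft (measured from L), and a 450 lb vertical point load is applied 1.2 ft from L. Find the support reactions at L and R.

L_x = 0, L_y = 468.4 lb, R_y = 559.0 lb

Resultant of the distributed load: 128.3 × 4.5 = 577.35 lb at 2.55 ft from L.
Taking moments about L: R_y·3.6 − (128.3·4.5)·2.55 − 450·1.2 = 0 → R_y = 2012.2425/3.6 = 558.956 ≈ 559.0 lb.
ΣF_y = 0: L_y + 558.956 − 128.3·4.5 − 450 = 0 → L_y = 468.4 lb.
ΣF_x = 0: no horizontal applied forces, so L_x = 0.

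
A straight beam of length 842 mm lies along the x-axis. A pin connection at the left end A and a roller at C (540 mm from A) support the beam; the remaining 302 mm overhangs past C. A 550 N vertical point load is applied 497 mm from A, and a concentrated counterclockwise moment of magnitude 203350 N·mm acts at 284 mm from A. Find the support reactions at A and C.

A_x = 0, A_y = 420.4 N, C_y = 129.6 N

Moments about A: C_y·540 − 550·497 + 203350 = 0 → C_y = 70000/540 = 129.63 ≈ 129.6 N.
ΣF_y = 0: A_y + 129.63 − 550 = 0 → A_y = 420.4 N.
ΣF_x = 0: no horizontal applied forces, so A_x = 0.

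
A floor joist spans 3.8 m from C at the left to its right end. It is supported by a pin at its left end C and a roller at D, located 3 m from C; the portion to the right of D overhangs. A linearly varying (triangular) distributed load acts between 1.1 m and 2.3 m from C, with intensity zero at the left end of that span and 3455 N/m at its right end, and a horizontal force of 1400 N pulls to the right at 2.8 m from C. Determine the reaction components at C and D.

C_x = -1400 N, C_y = 760.1 N, D_y = 1313 N

Resultant of the triangular load: ½ × 3455 × 1.2 = 2073 N, acting at 1.9 m from C (one-third of the span from the peak).
Taking moments about C: D_y·3 − (½·3455·1.2)·1.9 = 0 → D_y = 3938.7/3 = 1312.9 ≈ 1313 N.
ΣF_y = 0: C_y + 1312.9 − ½·3455·1.2 = 0 → C_y = 760.1 N.
ΣF_x = 0: C_x + 1400 = 0 → C_x = -1400 N.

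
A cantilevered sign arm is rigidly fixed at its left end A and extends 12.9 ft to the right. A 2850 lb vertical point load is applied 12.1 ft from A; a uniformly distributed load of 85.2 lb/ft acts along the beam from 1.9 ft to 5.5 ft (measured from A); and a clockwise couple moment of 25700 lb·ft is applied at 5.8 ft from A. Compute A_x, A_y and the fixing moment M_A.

Resultant of the distributed load: 85.2 × 3.6 = 306.72 lb at 3.7 ft from A.
ΣF_x = 0: A_x = 0.
ΣF_y = 0: A_y − 2850 − 85.2·3.6 = 0 → A_y = 3157 lb.
ΣM about A: M_A − 2850·12.1 − (85.2·3.6)·3.7 − 25700 = 0 → M_A = 61320 lb·ft.

A_x = 0, A_y = 3157 lb, M_A = 61320 lb·ft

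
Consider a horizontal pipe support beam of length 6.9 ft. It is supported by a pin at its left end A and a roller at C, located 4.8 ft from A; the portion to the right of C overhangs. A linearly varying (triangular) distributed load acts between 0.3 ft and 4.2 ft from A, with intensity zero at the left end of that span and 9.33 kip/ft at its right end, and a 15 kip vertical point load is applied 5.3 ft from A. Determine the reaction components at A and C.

Resultant of the triangular load: ½ × 9.33 × 3.9 = 18.1935 kip, acting at 2.9 ft from A (one-third of the span from the peak).
Taking moments about A: C_y·4.8 − (½·9.33·3.9)·2.9 − 15·5.3 = 0 → C_y = 132.26115/4.8 = 27.5544 ≈ 27.55 kip.
ΣF_y = 0: A_y + 27.5544 − ½·9.33·3.9 − 15 = 0 → A_y = 5.639 kip.
ΣF_x = 0: no horizontal applied forces, so A_x = 0.

A_x = 0, A_y = 5.639 kip, C_y = 27.55 kip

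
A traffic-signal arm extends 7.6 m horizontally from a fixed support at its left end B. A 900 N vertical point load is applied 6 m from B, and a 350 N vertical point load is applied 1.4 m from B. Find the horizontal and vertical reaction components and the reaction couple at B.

B_x = 0, B_y = 1250 N, M_B = 5890 N·m

ΣF_x = 0: B_x = 0.
ΣF_y = 0: B_y − 900 − 350 = 0 → B_y = 1250 N.
ΣM about B: M_B − 900·6 − 350·1.4 = 0 → M_B = 5890 N·m.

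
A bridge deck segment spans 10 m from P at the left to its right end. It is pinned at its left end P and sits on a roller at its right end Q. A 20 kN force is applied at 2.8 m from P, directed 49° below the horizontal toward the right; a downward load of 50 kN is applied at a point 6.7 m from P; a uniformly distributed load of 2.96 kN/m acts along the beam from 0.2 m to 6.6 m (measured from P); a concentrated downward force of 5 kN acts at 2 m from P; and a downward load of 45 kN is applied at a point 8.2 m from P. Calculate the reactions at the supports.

Resultant of the distributed load: 2.96 × 6.4 = 18.944 kN at 3.4 m from P.
Taking moments about P: Q_y·10 − 20·sin49°·2.8 − 50·6.7 − (2.96·6.4)·3.4 − 5·2 − 45·8.2 = 0 → Q_y = 820.673/10 = 82.0673 ≈ 82.07 kN.
ΣF_y = 0: P_y + 82.0673 − 20·sin49° − 50 − 2.96·6.4 − 5 − 45 = 0 → P_y = 51.97 kN.
ΣF_x = 0: P_x + 20·cos49° = 0 → P_x = -13.12 kN.

P_x = -13.12 kN, P_y = 51.97 kN, Q_y = 82.07 kN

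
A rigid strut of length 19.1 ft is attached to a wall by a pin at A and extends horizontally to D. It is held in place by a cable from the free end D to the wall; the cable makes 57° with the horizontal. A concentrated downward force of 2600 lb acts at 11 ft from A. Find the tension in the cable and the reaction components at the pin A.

ΣM about A: T·sin57°·19.1 − 2600·11 = 0 → T = 28600/(19.1·0.838671) = 1785.42 ≈ 1785 lb.
ΣF_x = 0: A_x − T·cos57° = 0 → A_x = 1785.42 × 0.544639 = 972.4 lb.
ΣF_y = 0: A_y + T·sin57° − 2600 = 0 → A_y = 2600 − 1785.42 × 0.838671 = 1103 lb.

T = 1785 lb, A_x = 972.4 lb, A_y = 1103 lb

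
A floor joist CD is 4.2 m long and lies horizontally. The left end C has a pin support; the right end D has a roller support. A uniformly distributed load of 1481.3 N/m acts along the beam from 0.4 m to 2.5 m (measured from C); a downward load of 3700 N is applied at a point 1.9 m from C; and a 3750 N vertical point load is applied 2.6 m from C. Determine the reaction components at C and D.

C_x = 0, C_y = 5492 N, D_y = 5069 N

Resultant of the distributed load: 1481.3 × 2.1 = 3110.73 N at 1.45 m from C.
Taking moments about C: D_y·4.2 − (1481.3·2.1)·1.45 − 3700·1.9 − 3750·2.6 = 0 → D_y = 21290.5585/4.2 = 5069.18 ≈ 5069 N.
ΣF_y = 0: C_y + 5069.18 − 1481.3·2.1 − 3700 − 3750 = 0 → C_y = 5492 N.
ΣF_x = 0: no horizontal applied forces, so C_x = 0.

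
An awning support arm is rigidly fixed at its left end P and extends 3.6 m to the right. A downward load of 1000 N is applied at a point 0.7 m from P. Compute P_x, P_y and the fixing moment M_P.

ΣF_x = 0: P_x = 0.
ΣF_y = 0: P_y − 1000 = 0 → P_y = 1000 N.
ΣM about P: M_P − 1000·0.7 = 0 → M_P = 700.0 N·m.

P_x = 0, P_y = 1000 N, M_P = 700.0 N·m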